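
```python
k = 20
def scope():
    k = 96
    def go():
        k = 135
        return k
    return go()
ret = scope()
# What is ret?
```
135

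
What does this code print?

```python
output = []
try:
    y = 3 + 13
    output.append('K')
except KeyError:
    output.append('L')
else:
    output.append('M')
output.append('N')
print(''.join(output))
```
KMN

else block runs when no exception occurs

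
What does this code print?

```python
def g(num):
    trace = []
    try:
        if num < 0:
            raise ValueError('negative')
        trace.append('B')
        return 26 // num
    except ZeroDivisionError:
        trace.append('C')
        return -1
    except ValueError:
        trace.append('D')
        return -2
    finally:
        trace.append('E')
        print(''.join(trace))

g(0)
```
BCE

num=0 causes ZeroDivisionError, caught, finally prints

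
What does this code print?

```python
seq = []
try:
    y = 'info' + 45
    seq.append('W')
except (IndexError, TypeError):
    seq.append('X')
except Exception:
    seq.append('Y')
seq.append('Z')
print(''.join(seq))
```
XZ

TypeError matches tuple containing it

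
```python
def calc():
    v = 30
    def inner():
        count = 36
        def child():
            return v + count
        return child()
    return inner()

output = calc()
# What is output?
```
66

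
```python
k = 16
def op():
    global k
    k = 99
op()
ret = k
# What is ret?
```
99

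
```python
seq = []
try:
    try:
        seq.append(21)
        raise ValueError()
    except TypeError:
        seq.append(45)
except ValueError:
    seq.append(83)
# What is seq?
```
[21, 83]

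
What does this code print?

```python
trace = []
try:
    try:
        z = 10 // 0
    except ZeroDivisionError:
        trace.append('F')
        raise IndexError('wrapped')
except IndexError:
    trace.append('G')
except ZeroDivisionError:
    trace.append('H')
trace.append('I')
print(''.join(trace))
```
FGI

IndexError raised and caught, original ZeroDivisionError not re-raised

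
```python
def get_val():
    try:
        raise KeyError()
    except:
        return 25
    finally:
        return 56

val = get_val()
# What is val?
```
56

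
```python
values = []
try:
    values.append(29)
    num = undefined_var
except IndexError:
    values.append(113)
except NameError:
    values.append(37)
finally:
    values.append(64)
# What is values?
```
[29, 37, 64]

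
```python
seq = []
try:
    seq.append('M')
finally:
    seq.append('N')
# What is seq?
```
['M', 'N']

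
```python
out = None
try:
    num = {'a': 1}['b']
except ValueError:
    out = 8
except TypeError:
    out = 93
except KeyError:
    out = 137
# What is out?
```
137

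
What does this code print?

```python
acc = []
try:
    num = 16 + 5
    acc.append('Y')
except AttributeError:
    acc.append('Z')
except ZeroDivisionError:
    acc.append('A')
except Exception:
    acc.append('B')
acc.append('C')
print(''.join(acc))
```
YC

No exception, try block completes normally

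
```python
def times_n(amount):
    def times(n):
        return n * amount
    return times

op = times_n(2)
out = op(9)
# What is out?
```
18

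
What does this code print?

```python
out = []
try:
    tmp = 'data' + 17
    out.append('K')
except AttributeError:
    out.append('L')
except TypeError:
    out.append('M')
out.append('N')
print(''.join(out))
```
MN

TypeError is caught by its specific handler, not AttributeError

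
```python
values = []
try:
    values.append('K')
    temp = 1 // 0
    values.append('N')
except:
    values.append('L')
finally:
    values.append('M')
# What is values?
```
['K', 'L', 'M']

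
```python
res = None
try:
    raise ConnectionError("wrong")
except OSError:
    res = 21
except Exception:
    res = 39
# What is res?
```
21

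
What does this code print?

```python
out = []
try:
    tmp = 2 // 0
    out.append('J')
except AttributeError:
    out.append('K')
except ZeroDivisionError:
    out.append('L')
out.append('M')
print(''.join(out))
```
LM

ZeroDivisionError is caught by its specific handler, not AttributeError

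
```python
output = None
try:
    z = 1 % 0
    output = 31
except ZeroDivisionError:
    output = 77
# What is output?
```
77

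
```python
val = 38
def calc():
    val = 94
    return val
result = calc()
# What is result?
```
94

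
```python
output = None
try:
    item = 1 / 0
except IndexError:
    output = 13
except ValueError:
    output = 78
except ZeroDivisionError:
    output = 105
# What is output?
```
105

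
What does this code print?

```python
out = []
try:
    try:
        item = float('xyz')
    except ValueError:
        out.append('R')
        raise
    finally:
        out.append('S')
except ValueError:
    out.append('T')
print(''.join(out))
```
RST

finally runs before re-raised exception propagates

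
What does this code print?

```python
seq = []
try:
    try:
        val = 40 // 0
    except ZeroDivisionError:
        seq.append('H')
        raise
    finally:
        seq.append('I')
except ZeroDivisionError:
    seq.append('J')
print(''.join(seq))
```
HIJ

finally runs before re-raised exception propagates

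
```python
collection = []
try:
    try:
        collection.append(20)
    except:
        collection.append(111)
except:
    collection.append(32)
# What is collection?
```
[20]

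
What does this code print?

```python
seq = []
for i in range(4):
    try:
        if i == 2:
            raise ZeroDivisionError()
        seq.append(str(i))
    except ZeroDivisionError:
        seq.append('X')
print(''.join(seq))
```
01X3

Exception on i=2 caught, loop continues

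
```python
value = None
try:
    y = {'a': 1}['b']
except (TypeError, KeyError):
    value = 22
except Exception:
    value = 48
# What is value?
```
22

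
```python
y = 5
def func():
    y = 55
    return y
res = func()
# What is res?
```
55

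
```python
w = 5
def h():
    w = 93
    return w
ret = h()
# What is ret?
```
93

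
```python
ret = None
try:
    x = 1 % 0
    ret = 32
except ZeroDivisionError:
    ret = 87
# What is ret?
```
87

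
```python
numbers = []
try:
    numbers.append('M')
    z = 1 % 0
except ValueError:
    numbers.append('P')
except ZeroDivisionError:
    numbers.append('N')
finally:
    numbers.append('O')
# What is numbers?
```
['M', 'N', 'O']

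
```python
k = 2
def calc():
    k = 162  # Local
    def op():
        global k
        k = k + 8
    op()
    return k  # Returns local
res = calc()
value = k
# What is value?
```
10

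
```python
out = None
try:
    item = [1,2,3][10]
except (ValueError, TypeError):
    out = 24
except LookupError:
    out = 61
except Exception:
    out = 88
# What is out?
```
61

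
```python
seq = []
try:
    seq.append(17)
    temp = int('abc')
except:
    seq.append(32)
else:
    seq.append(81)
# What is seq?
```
[17, 32]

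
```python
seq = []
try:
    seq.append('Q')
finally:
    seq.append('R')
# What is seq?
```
['Q', 'R']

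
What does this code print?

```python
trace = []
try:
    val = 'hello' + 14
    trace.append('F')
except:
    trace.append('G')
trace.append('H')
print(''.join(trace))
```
GH

Exception raised in try, caught by bare except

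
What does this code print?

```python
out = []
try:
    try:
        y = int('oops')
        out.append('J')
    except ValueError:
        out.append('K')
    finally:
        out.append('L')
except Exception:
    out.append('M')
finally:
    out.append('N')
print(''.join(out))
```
KLN

Both finally blocks run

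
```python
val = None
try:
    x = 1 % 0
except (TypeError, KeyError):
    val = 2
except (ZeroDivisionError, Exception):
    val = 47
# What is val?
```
47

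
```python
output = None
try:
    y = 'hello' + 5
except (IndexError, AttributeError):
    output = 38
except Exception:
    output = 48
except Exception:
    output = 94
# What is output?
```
48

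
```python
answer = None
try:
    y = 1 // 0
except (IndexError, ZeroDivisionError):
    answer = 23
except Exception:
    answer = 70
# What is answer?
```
23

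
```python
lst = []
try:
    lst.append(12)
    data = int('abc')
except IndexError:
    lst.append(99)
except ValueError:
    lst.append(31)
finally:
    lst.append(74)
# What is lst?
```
[12, 31, 74]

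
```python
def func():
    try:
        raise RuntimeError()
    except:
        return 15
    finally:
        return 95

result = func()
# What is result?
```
95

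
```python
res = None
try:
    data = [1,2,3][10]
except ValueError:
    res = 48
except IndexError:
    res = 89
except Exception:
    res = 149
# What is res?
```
89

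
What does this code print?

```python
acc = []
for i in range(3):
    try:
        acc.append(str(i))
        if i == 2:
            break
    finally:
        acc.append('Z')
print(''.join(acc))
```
0Z1Z2Z

finally runs even when breaking out of loop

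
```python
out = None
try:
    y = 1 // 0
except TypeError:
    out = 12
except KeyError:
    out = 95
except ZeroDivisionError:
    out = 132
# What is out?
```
132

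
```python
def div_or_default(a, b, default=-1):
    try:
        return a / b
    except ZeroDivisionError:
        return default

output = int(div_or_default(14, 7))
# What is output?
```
2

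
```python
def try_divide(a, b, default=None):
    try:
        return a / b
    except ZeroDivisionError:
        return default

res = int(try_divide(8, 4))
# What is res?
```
2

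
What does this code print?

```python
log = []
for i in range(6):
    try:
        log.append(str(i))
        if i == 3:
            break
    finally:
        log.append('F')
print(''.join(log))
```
0F1F2F3F

finally runs even when breaking out of loop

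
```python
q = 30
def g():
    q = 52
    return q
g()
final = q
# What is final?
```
30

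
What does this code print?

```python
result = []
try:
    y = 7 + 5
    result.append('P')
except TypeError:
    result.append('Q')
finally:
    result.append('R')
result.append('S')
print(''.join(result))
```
PRS

finally runs after normal execution too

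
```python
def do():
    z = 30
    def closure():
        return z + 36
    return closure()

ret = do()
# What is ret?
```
66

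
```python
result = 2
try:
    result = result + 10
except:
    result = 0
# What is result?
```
12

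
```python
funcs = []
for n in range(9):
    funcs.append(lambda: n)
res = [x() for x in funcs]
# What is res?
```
[8, 8, 8, 8, 8, 8, 8, 8, 8]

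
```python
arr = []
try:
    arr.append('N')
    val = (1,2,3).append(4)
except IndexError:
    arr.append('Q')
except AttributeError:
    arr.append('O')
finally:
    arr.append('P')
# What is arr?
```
['N', 'O', 'P']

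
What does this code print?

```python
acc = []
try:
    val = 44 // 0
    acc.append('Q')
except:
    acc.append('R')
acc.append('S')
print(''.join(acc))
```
RS

Exception raised in try, caught by bare except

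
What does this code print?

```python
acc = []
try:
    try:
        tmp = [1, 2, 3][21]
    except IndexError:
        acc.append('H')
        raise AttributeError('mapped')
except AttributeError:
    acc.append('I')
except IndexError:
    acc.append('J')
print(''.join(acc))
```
HI

New AttributeError raised, caught by outer AttributeError handler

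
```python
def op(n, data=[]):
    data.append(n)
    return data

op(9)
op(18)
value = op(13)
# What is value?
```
[9, 18, 13]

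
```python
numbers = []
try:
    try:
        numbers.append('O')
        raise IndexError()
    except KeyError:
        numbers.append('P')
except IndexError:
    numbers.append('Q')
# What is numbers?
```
['O', 'Q']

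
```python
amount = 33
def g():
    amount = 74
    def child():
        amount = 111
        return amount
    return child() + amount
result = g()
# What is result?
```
185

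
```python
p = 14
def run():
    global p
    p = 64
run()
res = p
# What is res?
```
64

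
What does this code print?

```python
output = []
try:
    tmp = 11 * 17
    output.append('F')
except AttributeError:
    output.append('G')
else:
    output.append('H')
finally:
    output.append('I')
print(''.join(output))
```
FHI

else runs before finally when no exception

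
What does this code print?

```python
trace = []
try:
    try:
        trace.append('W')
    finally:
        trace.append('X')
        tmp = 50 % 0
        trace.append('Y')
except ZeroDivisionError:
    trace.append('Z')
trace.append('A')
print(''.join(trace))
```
WXZA

Exception in inner finally caught by outer except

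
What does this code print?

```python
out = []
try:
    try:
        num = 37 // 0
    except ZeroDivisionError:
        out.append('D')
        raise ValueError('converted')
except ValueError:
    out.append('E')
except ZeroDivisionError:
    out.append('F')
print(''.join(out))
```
DE

New ValueError raised, caught by outer ValueError handler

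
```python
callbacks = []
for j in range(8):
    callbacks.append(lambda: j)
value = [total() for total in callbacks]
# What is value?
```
[7, 7, 7, 7, 7, 7, 7, 7]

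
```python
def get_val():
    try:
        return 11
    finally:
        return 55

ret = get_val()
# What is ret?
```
55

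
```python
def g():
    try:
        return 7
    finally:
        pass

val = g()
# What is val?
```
7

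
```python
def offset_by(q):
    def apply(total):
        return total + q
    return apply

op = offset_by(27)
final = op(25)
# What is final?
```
52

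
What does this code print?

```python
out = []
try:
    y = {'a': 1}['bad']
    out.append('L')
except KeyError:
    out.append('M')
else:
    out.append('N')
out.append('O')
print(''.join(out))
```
MO

else block skipped when exception is caught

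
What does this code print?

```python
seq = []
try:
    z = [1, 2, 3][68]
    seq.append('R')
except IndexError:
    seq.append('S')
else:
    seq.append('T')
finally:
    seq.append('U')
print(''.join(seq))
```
SU

Exception: except runs, else skipped, finally runs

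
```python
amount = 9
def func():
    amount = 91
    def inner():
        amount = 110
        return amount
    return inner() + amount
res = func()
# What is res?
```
201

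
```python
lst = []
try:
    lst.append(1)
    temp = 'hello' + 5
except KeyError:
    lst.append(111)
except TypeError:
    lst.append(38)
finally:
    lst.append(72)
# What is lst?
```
[1, 38, 72]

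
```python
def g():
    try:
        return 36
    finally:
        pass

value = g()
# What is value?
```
36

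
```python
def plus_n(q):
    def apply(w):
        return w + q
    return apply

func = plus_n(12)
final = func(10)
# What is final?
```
22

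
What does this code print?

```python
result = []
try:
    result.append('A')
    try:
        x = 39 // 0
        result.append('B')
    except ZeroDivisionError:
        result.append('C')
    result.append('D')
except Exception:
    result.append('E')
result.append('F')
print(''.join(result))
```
ACDF

Inner exception caught by inner handler, outer continues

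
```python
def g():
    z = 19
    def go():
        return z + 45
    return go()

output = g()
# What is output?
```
64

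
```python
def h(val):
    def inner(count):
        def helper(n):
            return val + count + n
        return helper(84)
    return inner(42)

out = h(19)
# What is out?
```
145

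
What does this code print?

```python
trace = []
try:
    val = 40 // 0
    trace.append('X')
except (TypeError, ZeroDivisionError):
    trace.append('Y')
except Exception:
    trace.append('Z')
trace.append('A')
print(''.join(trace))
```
YA

ZeroDivisionError matches tuple containing it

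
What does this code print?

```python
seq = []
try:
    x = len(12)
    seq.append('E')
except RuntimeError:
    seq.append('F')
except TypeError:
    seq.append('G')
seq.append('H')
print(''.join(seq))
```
GH

TypeError is caught by its specific handler, not RuntimeError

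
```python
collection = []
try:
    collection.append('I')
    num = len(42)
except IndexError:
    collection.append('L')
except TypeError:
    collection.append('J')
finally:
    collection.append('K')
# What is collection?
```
['I', 'J', 'K']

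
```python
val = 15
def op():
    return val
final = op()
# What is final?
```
15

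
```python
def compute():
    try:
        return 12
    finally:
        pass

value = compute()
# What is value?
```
12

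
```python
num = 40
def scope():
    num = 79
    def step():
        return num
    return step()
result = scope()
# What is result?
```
79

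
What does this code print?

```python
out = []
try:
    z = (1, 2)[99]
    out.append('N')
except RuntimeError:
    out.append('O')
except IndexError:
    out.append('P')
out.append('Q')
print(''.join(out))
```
PQ

IndexError is caught by its specific handler, not RuntimeError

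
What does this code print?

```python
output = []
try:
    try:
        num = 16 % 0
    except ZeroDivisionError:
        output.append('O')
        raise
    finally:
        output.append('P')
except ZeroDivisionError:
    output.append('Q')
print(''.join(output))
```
OPQ

finally runs before re-raised exception propagates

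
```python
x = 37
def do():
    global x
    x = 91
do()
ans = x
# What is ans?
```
91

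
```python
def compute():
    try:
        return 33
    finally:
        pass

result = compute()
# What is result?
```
33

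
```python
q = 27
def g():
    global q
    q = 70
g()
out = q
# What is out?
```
70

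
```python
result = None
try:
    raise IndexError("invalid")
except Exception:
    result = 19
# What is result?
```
19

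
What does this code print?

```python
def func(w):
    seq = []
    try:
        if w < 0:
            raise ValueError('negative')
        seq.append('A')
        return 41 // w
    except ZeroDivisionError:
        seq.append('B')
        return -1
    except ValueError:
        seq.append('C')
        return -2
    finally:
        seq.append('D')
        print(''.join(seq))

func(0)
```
ABD

w=0 causes ZeroDivisionError, caught, finally prints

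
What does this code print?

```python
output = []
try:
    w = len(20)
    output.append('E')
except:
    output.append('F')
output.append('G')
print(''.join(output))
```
FG

Exception raised in try, caught by bare except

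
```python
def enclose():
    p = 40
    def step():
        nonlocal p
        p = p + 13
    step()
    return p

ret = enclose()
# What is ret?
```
53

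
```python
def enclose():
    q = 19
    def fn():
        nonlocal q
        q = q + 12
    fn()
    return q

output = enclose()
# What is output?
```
31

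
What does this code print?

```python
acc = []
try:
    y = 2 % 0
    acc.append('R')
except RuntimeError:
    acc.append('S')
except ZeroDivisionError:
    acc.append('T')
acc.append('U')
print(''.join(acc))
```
TU

ZeroDivisionError is caught by its specific handler, not RuntimeError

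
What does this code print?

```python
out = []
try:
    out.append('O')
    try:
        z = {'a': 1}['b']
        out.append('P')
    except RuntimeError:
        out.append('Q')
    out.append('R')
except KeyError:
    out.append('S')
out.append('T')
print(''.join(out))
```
OST

Inner handler doesn't match, propagates to outer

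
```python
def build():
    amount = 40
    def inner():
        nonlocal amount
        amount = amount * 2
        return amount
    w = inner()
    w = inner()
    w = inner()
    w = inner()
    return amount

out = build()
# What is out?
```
640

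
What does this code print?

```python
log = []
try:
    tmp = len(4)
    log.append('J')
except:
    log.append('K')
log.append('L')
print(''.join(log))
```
KL

Exception raised in try, caught by bare except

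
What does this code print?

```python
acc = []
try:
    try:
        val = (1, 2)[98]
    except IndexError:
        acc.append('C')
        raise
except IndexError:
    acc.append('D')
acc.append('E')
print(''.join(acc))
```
CDE

raise without argument re-raises current exception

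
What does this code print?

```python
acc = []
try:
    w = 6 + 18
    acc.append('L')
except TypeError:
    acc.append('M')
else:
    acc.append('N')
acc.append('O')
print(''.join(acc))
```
LNO

else block runs when no exception occurs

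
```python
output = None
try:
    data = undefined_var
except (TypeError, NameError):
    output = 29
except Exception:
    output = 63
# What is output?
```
29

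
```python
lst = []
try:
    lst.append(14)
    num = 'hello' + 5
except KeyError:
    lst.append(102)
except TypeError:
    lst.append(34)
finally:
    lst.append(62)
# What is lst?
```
[14, 34, 62]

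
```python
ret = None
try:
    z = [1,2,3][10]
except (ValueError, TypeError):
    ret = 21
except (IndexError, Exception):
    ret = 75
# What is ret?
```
75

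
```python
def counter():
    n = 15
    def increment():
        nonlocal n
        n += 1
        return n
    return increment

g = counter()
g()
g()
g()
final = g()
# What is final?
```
19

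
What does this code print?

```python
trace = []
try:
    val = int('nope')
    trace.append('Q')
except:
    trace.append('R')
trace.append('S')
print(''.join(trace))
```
RS

Exception raised in try, caught by bare except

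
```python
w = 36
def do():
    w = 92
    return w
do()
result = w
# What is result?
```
36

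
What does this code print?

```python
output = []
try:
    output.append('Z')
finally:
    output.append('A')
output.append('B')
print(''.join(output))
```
ZAB

try/finally without except, no exception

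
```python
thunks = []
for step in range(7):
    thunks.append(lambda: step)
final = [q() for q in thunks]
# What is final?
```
[6, 6, 6, 6, 6, 6, 6]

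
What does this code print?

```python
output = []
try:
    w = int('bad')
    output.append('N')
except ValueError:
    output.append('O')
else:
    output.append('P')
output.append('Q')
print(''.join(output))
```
OQ

else block skipped when exception is caught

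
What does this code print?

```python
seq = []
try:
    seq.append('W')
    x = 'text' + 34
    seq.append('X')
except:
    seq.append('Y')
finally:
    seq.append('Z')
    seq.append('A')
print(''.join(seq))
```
WYZA

Code before exception runs, then except, then all of finally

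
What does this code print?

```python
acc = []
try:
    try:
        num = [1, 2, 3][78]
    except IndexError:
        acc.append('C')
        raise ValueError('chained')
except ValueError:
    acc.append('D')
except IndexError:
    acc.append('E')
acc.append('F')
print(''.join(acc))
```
CDF

ValueError raised and caught, original IndexError not re-raised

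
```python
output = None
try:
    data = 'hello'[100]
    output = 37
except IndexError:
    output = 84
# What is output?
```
84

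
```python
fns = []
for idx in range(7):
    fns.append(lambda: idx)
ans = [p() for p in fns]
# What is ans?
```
[6, 6, 6, 6, 6, 6, 6]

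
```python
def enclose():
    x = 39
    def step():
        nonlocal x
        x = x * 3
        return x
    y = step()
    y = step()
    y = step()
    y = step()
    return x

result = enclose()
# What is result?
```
3159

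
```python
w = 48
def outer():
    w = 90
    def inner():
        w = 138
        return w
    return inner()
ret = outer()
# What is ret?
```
138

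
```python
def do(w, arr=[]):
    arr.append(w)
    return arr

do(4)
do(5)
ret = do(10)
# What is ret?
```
[4, 5, 10]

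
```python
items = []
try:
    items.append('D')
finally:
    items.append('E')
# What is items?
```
['D', 'E']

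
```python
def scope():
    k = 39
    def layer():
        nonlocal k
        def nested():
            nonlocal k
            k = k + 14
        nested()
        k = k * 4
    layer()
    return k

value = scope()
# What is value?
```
212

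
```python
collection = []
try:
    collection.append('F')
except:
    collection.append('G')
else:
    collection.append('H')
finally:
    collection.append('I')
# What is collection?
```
['F', 'H', 'I']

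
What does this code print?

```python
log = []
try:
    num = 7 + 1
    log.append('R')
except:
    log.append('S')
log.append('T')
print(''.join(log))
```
RT

No exception, try block completes normally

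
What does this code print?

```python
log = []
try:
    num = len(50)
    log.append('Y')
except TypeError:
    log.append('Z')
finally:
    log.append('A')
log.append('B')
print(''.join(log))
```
ZAB

finally always runs, even after exception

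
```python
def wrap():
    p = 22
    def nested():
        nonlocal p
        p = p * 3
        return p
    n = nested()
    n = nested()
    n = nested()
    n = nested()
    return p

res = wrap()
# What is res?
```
1782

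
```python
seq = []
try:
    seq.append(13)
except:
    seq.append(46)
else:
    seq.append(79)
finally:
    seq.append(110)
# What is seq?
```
[13, 79, 110]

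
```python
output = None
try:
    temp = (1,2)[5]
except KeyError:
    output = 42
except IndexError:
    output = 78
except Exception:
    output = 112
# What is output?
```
78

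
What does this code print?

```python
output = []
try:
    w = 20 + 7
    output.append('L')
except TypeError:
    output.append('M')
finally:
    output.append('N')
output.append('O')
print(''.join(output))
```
LNO

finally runs after normal execution too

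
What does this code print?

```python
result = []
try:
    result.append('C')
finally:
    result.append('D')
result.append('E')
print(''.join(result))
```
CDE

try/finally without except, no exception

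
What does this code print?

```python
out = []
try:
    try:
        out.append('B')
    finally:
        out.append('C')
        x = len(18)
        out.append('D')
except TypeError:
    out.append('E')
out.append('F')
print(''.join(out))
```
BCEF

Exception in inner finally caught by outer except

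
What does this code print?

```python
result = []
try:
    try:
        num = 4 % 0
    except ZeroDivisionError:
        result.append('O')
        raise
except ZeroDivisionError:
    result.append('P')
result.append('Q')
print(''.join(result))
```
OPQ

raise without argument re-raises current exception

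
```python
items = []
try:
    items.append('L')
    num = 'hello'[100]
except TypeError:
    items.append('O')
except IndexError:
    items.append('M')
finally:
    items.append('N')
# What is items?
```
['L', 'M', 'N']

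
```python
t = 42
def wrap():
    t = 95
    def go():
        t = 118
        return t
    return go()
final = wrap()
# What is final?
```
118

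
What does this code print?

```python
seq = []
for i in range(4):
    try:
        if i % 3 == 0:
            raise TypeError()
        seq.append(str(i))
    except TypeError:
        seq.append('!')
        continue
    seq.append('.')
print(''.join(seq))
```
!1.2.!

continue in except skips rest of loop body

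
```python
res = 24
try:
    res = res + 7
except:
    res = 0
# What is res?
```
31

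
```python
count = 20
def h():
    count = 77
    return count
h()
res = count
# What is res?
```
20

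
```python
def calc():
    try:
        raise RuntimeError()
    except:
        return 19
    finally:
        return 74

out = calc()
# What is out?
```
74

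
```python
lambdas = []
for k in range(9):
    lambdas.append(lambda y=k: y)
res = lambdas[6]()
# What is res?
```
6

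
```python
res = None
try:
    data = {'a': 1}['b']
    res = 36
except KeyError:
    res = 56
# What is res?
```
56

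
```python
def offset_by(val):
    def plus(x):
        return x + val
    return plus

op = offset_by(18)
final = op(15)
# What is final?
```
33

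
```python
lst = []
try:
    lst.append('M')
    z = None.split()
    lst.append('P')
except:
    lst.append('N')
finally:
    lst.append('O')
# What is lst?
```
['M', 'N', 'O']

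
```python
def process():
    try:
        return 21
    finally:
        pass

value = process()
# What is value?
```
21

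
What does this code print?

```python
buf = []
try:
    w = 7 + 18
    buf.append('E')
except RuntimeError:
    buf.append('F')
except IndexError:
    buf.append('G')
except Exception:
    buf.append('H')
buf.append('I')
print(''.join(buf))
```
EI

No exception, try block completes normally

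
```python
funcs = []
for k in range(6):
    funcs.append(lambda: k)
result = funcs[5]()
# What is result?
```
5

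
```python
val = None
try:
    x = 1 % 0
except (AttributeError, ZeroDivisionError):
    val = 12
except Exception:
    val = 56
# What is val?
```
12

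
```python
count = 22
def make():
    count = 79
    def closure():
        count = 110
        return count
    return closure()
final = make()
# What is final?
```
110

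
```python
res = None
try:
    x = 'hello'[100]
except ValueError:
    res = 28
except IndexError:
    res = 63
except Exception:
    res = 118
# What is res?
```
63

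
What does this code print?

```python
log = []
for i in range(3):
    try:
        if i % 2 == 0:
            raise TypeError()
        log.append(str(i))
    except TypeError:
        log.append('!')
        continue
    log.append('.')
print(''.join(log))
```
!1.!

continue in except skips rest of loop body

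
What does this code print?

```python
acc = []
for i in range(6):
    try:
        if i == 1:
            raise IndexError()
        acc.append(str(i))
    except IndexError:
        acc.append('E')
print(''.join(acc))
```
0E2345

Exception on i=1 caught, loop continues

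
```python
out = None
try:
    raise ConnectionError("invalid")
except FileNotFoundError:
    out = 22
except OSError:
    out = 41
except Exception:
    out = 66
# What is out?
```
41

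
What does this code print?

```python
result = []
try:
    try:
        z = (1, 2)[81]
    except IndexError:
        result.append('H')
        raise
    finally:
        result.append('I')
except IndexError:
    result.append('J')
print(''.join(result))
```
HIJ

finally runs before re-raised exception propagates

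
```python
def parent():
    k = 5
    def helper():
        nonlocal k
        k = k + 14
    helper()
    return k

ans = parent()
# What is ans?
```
19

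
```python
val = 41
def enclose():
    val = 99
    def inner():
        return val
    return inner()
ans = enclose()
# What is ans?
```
99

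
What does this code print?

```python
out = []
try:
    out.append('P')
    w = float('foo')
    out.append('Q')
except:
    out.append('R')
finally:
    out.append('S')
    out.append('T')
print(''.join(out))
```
PRST

Code before exception runs, then except, then all of finally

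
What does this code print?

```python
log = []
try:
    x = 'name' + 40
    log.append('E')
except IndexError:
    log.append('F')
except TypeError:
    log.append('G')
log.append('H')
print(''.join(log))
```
GH

TypeError is caught by its specific handler, not IndexError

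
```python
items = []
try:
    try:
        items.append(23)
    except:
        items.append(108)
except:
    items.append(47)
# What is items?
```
[23]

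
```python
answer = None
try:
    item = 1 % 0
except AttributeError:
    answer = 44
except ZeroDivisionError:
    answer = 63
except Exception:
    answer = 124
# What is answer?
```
63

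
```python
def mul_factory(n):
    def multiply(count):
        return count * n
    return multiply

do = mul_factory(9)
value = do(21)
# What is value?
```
189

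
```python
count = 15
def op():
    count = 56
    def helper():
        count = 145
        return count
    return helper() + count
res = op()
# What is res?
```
201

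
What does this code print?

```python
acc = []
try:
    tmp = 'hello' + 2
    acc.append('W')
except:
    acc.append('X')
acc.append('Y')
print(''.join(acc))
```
XY

Exception raised in try, caught by bare except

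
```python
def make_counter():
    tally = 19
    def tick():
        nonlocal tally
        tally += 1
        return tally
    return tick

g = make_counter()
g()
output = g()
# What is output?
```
21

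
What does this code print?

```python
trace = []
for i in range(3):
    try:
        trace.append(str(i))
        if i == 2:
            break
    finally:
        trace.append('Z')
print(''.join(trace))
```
0Z1Z2Z

finally runs even when breaking out of loop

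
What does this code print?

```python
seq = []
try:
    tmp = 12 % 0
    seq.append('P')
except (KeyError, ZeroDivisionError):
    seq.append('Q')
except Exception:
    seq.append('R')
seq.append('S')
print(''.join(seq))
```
QS

ZeroDivisionError matches tuple containing it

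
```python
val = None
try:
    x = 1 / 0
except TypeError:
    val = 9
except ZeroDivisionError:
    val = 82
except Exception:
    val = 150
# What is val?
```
82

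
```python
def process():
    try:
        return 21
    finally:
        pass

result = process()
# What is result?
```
21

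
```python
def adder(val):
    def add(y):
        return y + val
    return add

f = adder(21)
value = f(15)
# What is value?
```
36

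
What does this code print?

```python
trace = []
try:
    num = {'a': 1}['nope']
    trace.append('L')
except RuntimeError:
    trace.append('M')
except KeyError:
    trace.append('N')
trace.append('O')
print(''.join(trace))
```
NO

KeyError is caught by its specific handler, not RuntimeError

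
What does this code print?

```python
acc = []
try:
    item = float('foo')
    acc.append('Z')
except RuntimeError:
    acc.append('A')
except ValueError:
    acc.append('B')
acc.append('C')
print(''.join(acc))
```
BC

ValueError is caught by its specific handler, not RuntimeError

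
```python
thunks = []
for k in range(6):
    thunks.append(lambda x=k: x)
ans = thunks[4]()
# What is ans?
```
4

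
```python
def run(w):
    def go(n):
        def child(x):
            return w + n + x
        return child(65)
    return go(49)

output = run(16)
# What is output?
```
130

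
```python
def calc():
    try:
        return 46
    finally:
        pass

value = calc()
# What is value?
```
46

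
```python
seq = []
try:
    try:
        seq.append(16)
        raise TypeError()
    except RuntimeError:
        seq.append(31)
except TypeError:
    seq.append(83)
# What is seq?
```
[16, 83]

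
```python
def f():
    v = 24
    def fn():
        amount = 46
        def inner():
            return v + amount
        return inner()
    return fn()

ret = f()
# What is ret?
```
70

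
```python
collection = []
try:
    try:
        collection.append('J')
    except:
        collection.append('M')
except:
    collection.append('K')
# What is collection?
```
['J']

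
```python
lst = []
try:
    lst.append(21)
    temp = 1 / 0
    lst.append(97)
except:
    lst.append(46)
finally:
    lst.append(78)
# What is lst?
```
[21, 46, 78]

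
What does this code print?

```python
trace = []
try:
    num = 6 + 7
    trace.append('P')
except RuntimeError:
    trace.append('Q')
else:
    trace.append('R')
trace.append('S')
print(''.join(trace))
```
PRS

else block runs when no exception occurs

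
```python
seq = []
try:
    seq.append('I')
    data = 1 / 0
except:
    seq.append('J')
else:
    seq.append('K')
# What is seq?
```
['I', 'J']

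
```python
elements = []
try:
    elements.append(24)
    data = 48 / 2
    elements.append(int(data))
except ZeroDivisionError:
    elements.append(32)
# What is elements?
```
[24, 24]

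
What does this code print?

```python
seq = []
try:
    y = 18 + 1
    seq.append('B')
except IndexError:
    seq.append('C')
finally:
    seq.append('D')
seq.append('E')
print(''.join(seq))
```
BDE

finally runs after normal execution too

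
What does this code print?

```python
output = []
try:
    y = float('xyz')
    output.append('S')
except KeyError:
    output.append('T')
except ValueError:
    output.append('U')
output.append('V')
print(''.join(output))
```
UV

ValueError is caught by its specific handler, not KeyError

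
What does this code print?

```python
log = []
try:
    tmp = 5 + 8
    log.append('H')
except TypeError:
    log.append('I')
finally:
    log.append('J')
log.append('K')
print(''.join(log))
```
HJK

finally runs after normal execution too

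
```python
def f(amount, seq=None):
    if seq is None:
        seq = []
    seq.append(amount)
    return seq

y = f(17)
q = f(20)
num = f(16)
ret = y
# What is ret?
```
[17]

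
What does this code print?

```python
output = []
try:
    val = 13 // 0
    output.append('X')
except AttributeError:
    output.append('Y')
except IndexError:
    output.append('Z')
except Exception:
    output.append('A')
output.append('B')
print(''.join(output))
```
AB

ZeroDivisionError not specifically caught, falls to Exception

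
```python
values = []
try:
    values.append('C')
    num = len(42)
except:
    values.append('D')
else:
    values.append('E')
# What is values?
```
['C', 'D']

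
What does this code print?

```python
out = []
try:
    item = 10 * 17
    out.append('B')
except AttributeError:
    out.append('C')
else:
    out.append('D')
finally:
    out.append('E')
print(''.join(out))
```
BDE

else runs before finally when no exception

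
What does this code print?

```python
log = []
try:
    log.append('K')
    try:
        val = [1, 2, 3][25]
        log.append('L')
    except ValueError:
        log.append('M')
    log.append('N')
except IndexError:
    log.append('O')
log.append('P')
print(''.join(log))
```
KOP

Inner handler doesn't match, propagates to outer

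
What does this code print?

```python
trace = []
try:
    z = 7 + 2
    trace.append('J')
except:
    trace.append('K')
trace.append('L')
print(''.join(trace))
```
JL

No exception, try block completes normally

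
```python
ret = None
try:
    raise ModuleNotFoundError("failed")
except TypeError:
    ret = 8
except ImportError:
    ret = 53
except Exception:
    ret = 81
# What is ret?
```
53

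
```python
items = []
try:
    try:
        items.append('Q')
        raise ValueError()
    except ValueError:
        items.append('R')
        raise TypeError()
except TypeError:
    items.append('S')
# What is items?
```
['Q', 'R', 'S']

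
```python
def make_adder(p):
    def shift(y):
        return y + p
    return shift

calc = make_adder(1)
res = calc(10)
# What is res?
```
11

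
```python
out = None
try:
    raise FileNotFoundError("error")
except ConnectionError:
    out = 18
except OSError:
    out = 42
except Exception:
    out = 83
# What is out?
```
42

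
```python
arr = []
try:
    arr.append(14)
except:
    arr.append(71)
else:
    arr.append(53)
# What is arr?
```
[14, 53]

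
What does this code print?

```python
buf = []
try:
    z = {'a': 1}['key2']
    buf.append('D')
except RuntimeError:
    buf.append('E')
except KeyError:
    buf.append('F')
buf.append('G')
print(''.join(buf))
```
FG

KeyError is caught by its specific handler, not RuntimeError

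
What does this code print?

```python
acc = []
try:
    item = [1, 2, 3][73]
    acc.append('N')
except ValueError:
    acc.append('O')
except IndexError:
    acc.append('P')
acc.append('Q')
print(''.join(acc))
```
PQ

IndexError is caught by its specific handler, not ValueError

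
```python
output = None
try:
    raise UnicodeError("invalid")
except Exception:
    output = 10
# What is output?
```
10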